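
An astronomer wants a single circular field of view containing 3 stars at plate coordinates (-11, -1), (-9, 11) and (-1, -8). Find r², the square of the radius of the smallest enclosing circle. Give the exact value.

Call the three points A, B, C in the order given.
Side lengths²: AB² = 148, AC² = 149, BC² = 425.
Since BC² = 425 ≥ 149 + 148 = 297, the angle opposite BC is not acute, so the smallest enclosing circle has BC as diameter.
Centre = midpoint of BC = (-5, 1.5), r² = 425/4 = 106.25.

106.25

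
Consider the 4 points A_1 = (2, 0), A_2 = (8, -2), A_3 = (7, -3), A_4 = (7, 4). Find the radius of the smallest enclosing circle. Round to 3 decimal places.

A smallest enclosing disk is always determined by at most three of the input points on its boundary.
The minimum enclosing circle is determined by three boundary points: A_1, A_3, A_4.
Their circumcentre is (5.7, 0.5) with r² = 13.94.
The farthest remaining point A_2 is at distance² 11.54 ≤ 13.94.
r = √(13.94) ≈ 3.734.

3.734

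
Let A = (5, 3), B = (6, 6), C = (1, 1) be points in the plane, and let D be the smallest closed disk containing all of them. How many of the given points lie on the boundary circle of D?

Side lengths²: AB² = 10, AC² = 20, BC² = 50.
Since BC² = 50 ≥ 20 + 10 = 30, the angle opposite BC is not acute, so the smallest enclosing circle has BC as diameter.
Centre = midpoint of BC = (3.5, 3.5), r² = 50/4 = 12.5.
The points at distance exactly r from the centre are B, C — 2 points.

2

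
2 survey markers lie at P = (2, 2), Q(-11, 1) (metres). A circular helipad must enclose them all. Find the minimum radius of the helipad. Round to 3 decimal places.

6.519

The smallest circle enclosing two points has them as diameter endpoints.
Centre = midpoint = (-4.5, 1.5); r² = |PQ|²/4 = 170/4 = 42.5.
r = √(42.5) ≈ 6.519.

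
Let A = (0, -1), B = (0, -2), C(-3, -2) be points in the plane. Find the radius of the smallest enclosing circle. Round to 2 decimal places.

1.58

Side lengths²: AB² = 1, AC² = 10, BC² = 9.
Since AC² = 10 ≥ 9 + 1 = 10, the angle opposite AC is not acute, so the smallest enclosing circle has AC as diameter.
Centre = midpoint of AC = (-1.5, -1.5), r² = 10/4 = 2.5.
r = √(2.5) ≈ 1.58.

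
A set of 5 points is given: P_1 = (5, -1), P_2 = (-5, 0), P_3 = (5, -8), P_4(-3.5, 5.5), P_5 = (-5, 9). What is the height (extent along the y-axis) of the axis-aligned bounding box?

17

max y = 9, min y = -8, so height = 17.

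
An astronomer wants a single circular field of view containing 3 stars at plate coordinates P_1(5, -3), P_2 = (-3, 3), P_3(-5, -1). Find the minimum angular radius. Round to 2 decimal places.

5.18

Side lengths²: P_1P_2² = 100, P_1P_3² = 104, P_2P_3² = 20.
Since P_1P_3² = 104 < 100 + 20 = 120, the triangle is acute, so the smallest enclosing circle is the circumcircle.
Circumcentre = (2/11, -12/11), r² = 3250/121.
r = √(3250/121) ≈ 5.18.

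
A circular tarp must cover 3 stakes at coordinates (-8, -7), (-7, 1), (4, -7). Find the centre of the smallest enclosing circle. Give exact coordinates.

(-2, -3.6875)

Call the three points A, B, C in the order given.
Side lengths²: AB² = 65, AC² = 144, BC² = 185.
Since BC² = 185 < 144 + 65 = 209, the triangle is acute, so the smallest enclosing circle is the circumcircle.
Circumcentre = (-2, -3.6875), r² = 46.97265625.
Centre = (-2, -3.6875).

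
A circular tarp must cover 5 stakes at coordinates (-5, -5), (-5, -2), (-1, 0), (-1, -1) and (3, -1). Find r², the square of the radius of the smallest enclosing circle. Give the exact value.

The farthest pair is (-5, -5)–(3, -1) with squared distance 80. The circle on this segment as diameter has centre (-1, -3) and r² = 80/4 = 20.
Check (-5, -2): distance² to centre = 17 ≤ 20, so it lies inside.
All remaining points lie in this disk, and no smaller disk contains both endpoints, so this is the minimum enclosing circle.

20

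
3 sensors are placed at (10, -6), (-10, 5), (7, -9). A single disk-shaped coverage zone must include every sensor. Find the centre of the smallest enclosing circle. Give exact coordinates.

Call the three points A, B, C in the order given.
Side lengths²: AB² = 521, AC² = 18, BC² = 485.
Since AB² = 521 ≥ 485 + 18 = 503, the angle opposite AB is not acute, so the smallest enclosing circle has AB as diameter.
Centre = midpoint of AB = (0, -0.5), r² = 521/4 = 130.25.
Centre = (0, -0.5).

(0, -0.5)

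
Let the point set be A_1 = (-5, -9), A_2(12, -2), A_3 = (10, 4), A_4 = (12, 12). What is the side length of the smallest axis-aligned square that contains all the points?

The bounding box has width 17 and height 21.
An axis-aligned square enclosing the set must have side ≥ max(width, height).
So the minimum side is max(17, 21) = 21.

21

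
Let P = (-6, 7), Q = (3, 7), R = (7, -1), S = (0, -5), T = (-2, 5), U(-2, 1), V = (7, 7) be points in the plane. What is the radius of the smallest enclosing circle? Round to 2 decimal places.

7.77

The minimum enclosing circle is determined by three boundary points: P, S, V.
Their circumcentre is (0.5, 2.75) with r² = 60.3125.
The farthest remaining point R is at distance² 56.3125 ≤ 60.3125.
r = √(60.3125) ≈ 7.77.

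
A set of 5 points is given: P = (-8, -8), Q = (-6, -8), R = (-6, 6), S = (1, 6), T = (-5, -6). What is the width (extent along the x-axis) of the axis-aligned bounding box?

max x = 1, min x = -8, so width = 9.

9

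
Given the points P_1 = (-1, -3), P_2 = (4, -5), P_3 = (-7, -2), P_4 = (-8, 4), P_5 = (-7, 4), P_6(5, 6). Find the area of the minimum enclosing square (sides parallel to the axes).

169

The bounding box has width 13 and height 11.
An axis-aligned square enclosing the set must have side ≥ max(width, height).
So the minimum side is max(13, 11) = 13.
Area = 13² = 169.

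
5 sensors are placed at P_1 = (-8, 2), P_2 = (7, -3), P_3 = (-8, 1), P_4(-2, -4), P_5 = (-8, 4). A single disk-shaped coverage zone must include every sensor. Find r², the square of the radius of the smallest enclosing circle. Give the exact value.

68.5

The minimum enclosing circle of a finite set is fixed by two of the points (as a diameter) or three (as a circumcircle).
The farthest pair is P_2–P_5 with squared distance 274. The circle on this segment as diameter has centre (-0.5, 0.5) and r² = 274/4 = 68.5.
Check P_1: distance² to centre = 58.5 ≤ 68.5, so it lies inside.
All remaining points lie in this disk, and no smaller disk contains both endpoints, so this is the minimum enclosing circle.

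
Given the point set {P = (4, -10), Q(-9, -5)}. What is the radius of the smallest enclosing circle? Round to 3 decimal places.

6.964

The smallest circle enclosing two points has them as diameter endpoints.
Centre = midpoint = (-2.5, -7.5); r² = |PQ|²/4 = 194/4 = 48.5.
r = √(48.5) ≈ 6.964.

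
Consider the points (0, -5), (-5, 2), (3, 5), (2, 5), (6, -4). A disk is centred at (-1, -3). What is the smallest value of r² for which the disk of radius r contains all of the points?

80

The required radius is the distance from (-1, -3) to the farthest point.
Squared distances: 5, 41, 80, 73, 50.
Maximum is 80, attained at (3, 5).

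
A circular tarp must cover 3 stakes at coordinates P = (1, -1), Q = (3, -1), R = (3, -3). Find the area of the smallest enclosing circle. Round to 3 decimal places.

6.283

Side lengths²: PQ² = 4, PR² = 8, QR² = 4.
Since PR² = 8 ≥ 4 + 4 = 8, the angle opposite PR is not acute, so the smallest enclosing circle has PR as diameter.
Centre = midpoint of PR = (2, -2), r² = 8/4 = 2.
Area = π·r² = π·2 ≈ 6.283.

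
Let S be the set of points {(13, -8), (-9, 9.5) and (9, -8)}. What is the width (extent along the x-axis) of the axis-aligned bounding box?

22

max x = 13, min x = -9, so width = 22.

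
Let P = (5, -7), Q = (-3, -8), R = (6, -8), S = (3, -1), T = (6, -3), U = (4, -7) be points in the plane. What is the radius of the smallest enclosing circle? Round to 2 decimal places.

5.15

A smallest enclosing disk is always determined by at most three of the input points on its boundary.
The farthest pair is Q–T with squared distance 106. The circle on this segment as diameter has centre (1.5, -5.5) and r² = 106/4 = 26.5.
Check P: distance² to centre = 14.5 ≤ 26.5, so it lies inside.
All remaining points lie in this disk, and no smaller disk contains both endpoints, so this is the minimum enclosing circle.
r = √(26.5) ≈ 5.15.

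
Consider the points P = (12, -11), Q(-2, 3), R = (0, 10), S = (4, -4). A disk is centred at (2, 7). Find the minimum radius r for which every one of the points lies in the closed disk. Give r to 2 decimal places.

20.59

The required radius is the distance from (2, 7) to the farthest point.
Squared distances: 424, 32, 13, 125.
Maximum is 424, attained at P.
r = √424 ≈ 20.59.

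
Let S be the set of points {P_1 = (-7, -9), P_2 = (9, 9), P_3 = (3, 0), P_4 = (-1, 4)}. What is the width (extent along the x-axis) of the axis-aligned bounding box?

max x = 9, min x = -7, so width = 16.

16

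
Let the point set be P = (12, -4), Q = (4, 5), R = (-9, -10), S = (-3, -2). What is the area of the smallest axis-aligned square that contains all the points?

The bounding box has width 21 and height 15.
An axis-aligned square enclosing the set must have side ≥ max(width, height).
So the minimum side is max(21, 15) = 21.
Area = 21² = 441.

441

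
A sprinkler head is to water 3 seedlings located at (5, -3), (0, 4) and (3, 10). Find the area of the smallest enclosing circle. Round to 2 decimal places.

135.87

Call the three points A, B, C in the order given.
Side lengths²: AB² = 74, AC² = 173, BC² = 45.
Since AC² = 173 ≥ 74 + 45 = 119, the angle opposite AC is not acute, so the smallest enclosing circle has AC as diameter.
Centre = midpoint of AC = (4, 3.5), r² = 173/4 = 43.25.
Area = π·r² = π·43.25 ≈ 135.87.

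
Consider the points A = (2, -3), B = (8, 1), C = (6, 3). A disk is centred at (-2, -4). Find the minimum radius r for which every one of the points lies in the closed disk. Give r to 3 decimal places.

The required radius is the distance from (-2, -4) to the farthest point.
Squared distances: 17, 125, 113.
Maximum is 125, attained at B.
r = √125 ≈ 11.180.

11.180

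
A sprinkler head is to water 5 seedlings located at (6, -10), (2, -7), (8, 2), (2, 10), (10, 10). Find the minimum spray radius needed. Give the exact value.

10.4

A smallest enclosing disk is always determined by at most three of the input points on its boundary.
The minimum enclosing circle is determined by three boundary points: (6, -10), (2, 10), (10, 10).
Their circumcentre is (6, 0.4) with r² = 108.16.
The farthest remaining point (2, -7) is at distance² 70.76 ≤ 108.16.
r = √(108.16) = 10.4.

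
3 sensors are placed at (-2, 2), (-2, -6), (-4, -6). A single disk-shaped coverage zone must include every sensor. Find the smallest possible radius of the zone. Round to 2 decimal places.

Call the three points A, B, C in the order given.
Side lengths²: AB² = 64, AC² = 68, BC² = 4.
Since AC² = 68 ≥ 64 + 4 = 68, the angle opposite AC is not acute, so the smallest enclosing circle has AC as diameter.
Centre = midpoint of AC = (-3, -2), r² = 68/4 = 17.
r = √17 ≈ 4.12.

4.12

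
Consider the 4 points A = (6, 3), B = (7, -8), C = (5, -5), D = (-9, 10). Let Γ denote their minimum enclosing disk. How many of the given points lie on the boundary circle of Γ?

The minimum enclosing circle of a finite set is fixed by two of the points (as a diameter) or three (as a circumcircle).
The farthest pair is B–D with squared distance 580. The circle on this segment as diameter has centre (-1, 1) and r² = 580/4 = 145.
Check A: distance² to centre = 53 ≤ 145, so it lies inside.
All remaining points lie in this disk, and no smaller disk contains both endpoints, so this is the minimum enclosing circle.
The points at distance exactly r from the centre are B, D — 2 points.

2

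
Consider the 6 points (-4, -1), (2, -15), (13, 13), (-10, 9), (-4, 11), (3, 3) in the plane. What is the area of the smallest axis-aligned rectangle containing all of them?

x ranges over [-10, 13], width 23.
y ranges over [-15, 13], height 28.
Area = 23 × 28 = 644.

644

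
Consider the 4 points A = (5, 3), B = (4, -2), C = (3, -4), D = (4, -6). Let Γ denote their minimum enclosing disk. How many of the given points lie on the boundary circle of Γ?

By Welzl's lemma the MEC is supported by two points (diametrically opposite) or three points (on a circumcircle).
The farthest pair is A–D with squared distance 82. The circle on this segment as diameter has centre (4.5, -1.5) and r² = 82/4 = 20.5.
Check B: distance² to centre = 0.5 ≤ 20.5, so it lies inside.
All remaining points lie in this disk, and no smaller disk contains both endpoints, so this is the minimum enclosing circle.
The points at distance exactly r from the centre are A, D — 2 points.

2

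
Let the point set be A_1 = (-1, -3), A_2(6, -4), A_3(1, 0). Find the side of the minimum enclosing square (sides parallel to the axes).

The bounding box has width 7 and height 4.
An axis-aligned square enclosing the set must have side ≥ max(width, height).
So the minimum side is max(7, 4) = 7.

7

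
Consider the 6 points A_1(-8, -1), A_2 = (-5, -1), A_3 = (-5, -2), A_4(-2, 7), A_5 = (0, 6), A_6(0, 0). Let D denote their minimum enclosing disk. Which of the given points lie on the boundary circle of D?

A smallest enclosing disk is always determined by at most three of the input points on its boundary.
The farthest pair is A_1–A_5 with squared distance 113. The circle on this segment as diameter has centre (-4, 2.5) and r² = 113/4 = 28.25.
Check A_2: distance² to centre = 13.25 ≤ 28.25, so it lies inside.
All remaining points lie in this disk, and no smaller disk contains both endpoints, so this is the minimum enclosing circle.
The points at distance exactly r from the centre are A_1, A_5 — 2 points.

A_1, A_5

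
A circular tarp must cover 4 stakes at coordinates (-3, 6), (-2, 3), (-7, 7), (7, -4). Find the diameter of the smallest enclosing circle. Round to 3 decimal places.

The farthest pair is (-7, 7)–(7, -4) with squared distance 317. The circle on this segment as diameter has centre (0, 1.5) and r² = 317/4 = 79.25.
Check (-3, 6): distance² to centre = 29.25 ≤ 79.25, so it lies inside.
All remaining points lie in this disk, and no smaller disk contains both endpoints, so this is the minimum enclosing circle.
Diameter = 2r = 2√(79.25) ≈ 17.804.

17.804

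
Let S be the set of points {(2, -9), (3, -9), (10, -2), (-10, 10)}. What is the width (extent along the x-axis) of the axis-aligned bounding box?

max x = 10, min x = -10, so width = 20.

20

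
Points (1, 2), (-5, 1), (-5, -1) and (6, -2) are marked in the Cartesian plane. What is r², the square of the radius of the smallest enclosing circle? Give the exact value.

The minimum enclosing circle of a finite set is fixed by two of the points (as a diameter) or three (as a circumcircle).
The farthest pair is (-5, 1)–(6, -2) with squared distance 130. The circle on this segment as diameter has centre (0.5, -0.5) and r² = 130/4 = 32.5.
Check (1, 2): distance² to centre = 6.5 ≤ 32.5, so it lies inside.
All remaining points lie in this disk, and no smaller disk contains both endpoints, so this is the minimum enclosing circle.

32.5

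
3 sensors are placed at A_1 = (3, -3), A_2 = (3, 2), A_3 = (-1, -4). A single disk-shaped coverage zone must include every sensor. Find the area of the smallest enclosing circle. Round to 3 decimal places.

Side lengths²: A_1A_2² = 25, A_1A_3² = 17, A_2A_3² = 52.
Since A_2A_3² = 52 ≥ 25 + 17 = 42, the angle opposite A_2A_3 is not acute, so the smallest enclosing circle has A_2A_3 as diameter.
Centre = midpoint of A_2A_3 = (1, -1), r² = 52/4 = 13.
Area = π·r² = π·13 ≈ 40.841.

40.841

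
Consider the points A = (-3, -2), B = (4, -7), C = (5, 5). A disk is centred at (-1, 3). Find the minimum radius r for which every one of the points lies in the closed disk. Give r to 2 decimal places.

The required radius is the distance from (-1, 3) to the farthest point.
Squared distances: 29, 125, 40.
Maximum is 125, attained at B.
r = √125 ≈ 11.18.

11.18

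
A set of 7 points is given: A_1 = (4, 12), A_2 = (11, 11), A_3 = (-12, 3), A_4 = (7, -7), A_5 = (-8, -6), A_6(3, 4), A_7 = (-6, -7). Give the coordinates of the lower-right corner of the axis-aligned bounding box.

(11, -7)

x-range [-12, 11], y-range [-7, 12].
The lower-right corner is (11, -7).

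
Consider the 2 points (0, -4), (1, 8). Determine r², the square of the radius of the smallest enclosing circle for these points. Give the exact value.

The smallest circle enclosing two points has them as diameter endpoints.
Centre = midpoint = (0.5, 2); r² = |(0, -4)−(1, 8)|²/4 = 145/4 = 36.25.

36.25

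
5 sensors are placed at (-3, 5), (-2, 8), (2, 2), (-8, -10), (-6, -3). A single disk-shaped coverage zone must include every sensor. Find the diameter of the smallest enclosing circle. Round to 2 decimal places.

18.97

The minimum enclosing circle of a finite set is fixed by two of the points (as a diameter) or three (as a circumcircle).
The farthest pair is (-2, 8)–(-8, -10) with squared distance 360. The circle on this segment as diameter has centre (-5, -1) and r² = 360/4 = 90.
Check (-3, 5): distance² to centre = 40 ≤ 90, so it lies inside.
All remaining points lie in this disk, and no smaller disk contains both endpoints, so this is the minimum enclosing circle.
Diameter = 2r = 2√90 ≈ 18.97.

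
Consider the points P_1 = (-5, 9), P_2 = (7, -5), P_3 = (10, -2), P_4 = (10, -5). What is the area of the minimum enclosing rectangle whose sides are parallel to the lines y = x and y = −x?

In coordinates u = x + y, v = x − y the rectangle is axis-aligned; the map (x,y)→(u,v) scales areas by 2.
u-values: 4, 2, 8, 5; range = 8 − 2 = 6.
v-values: -14, 12, 12, 15; range = 15 − (-14) = 29.
Area = (6 × 29) / 2 = 87.

87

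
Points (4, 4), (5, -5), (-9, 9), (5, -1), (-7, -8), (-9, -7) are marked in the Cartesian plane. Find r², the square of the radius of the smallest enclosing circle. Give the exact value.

100

A smallest enclosing disk is always determined by at most three of the input points on its boundary.
The minimum enclosing circle is determined by three boundary points: (5, -5), (-9, 9), (-9, -7).
Their circumcentre is (-3, 1) with r² = 100.
The farthest remaining point (-7, -8) is at distance² 97 ≤ 100.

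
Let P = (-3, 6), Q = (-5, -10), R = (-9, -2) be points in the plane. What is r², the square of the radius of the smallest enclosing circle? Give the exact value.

65

Side lengths²: PQ² = 260, PR² = 100, QR² = 80.
Since PQ² = 260 ≥ 100 + 80 = 180, the angle opposite PQ is not acute, so the smallest enclosing circle has PQ as diameter.
Centre = midpoint of PQ = (-4, -2), r² = 260/4 = 65.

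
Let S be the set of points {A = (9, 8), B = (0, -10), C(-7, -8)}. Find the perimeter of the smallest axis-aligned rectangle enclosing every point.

Width = max x − min x = 9 − (-7) = 16.
Height = max y − min y = 8 − (-10) = 18.
Perimeter = 2(16 + 18) = 68.

68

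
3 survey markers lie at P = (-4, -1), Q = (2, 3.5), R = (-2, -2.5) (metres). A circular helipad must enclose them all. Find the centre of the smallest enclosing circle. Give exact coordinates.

(-0.875, 13/12)

Side lengths²: PQ² = 56.25, PR² = 6.25, QR² = 52.
Since PQ² = 56.25 < 52 + 6.25 = 58.25, the triangle is acute, so the smallest enclosing circle is the circumcircle.
Circumcentre = (-0.875, 13/12), r² = 8125/576.
Centre = (-0.875, 13/12).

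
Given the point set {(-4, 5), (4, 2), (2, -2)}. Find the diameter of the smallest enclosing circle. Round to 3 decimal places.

Call the three points A, B, C in the order given.
Side lengths²: AB² = 73, AC² = 85, BC² = 20.
Since AC² = 85 < 73 + 20 = 93, the triangle is acute, so the smallest enclosing circle is the circumcircle.
Circumcentre = (-12/19, 69/38), r² = 31025/1444.
Diameter = 2r = 2√(31025/1444) ≈ 9.270.

9.270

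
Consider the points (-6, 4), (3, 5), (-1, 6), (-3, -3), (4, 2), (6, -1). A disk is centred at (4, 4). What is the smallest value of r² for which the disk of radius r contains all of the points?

100

The required radius is the distance from (4, 4) to the farthest point.
Squared distances: 100, 2, 29, 98, 4, 29.
Maximum is 100, attained at (-6, 4).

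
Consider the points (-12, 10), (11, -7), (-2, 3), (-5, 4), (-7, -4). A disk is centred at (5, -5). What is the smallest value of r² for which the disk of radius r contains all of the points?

The required radius is the distance from (5, -5) to the farthest point.
Squared distances: 514, 40, 113, 181, 145.
Maximum is 514, attained at (-12, 10).

514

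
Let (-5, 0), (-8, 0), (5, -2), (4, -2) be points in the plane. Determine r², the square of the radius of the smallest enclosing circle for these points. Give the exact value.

43.25

By Welzl's lemma the MEC is supported by two points (diametrically opposite) or three points (on a circumcircle).
The farthest pair is (-8, 0)–(5, -2) with squared distance 173. The circle on this segment as diameter has centre (-1.5, -1) and r² = 173/4 = 43.25.
Check (-5, 0): distance² to centre = 13.25 ≤ 43.25, so it lies inside.
All remaining points lie in this disk, and no smaller disk contains both endpoints, so this is the minimum enclosing circle.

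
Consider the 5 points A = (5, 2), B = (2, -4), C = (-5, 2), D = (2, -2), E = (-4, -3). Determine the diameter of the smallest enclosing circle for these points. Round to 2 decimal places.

A smallest enclosing disk is always determined by at most three of the input points on its boundary.
The minimum enclosing circle is determined by three boundary points: A, C, E.
Their circumcentre is (0, 0.4) with r² = 27.56.
The farthest remaining point B is at distance² 23.36 ≤ 27.56.
Diameter = 2r = 2√(27.56) ≈ 10.50.

10.50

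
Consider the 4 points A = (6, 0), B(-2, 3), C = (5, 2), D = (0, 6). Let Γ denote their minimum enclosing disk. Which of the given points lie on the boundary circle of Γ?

The minimum enclosing circle of a finite set is fixed by two of the points (as a diameter) or three (as a circumcircle).
The minimum enclosing circle is determined by three boundary points: A, B, D.
Their circumcentre is (2.3, 2.3) with r² = 18.98.
The farthest remaining point C is at distance² 7.38 ≤ 18.98.
The points at distance exactly r from the centre are A, B, D — 3 points.

A, B, D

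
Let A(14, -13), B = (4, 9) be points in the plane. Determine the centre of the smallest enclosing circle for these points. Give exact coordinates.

(9, -2)

The smallest circle enclosing two points has them as diameter endpoints.
Centre = midpoint = (9, -2); r² = |AB|²/4 = 584/4 = 146.
Centre = (9, -2).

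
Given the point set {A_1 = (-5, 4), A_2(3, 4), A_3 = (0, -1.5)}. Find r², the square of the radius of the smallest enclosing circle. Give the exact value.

Side lengths²: A_1A_2² = 64, A_1A_3² = 55.25, A_2A_3² = 39.25.
Since A_1A_2² = 64 < 55.25 + 39.25 = 94.5, the triangle is acute, so the smallest enclosing circle is the circumcircle.
Circumcentre = (-1, 115/44), r² = 34697/1936.

34697/1936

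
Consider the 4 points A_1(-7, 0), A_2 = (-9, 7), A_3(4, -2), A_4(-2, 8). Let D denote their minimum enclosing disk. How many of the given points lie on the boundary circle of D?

2

By Welzl's lemma the MEC is supported by two points (diametrically opposite) or three points (on a circumcircle).
The farthest pair is A_2–A_3 with squared distance 250. The circle on this segment as diameter has centre (-2.5, 2.5) and r² = 250/4 = 62.5.
Check A_1: distance² to centre = 26.5 ≤ 62.5, so it lies inside.
All remaining points lie in this disk, and no smaller disk contains both endpoints, so this is the minimum enclosing circle.
The points at distance exactly r from the centre are A_2, A_3 — 2 points.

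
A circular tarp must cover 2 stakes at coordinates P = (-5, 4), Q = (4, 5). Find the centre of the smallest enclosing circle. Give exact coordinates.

(-0.5, 4.5)

The smallest circle enclosing two points has them as diameter endpoints.
Centre = midpoint = (-0.5, 4.5); r² = |PQ|²/4 = 82/4 = 20.5.
Centre = (-0.5, 4.5).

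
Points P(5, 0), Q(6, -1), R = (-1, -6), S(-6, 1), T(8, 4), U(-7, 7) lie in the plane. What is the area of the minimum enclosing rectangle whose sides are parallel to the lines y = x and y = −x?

In coordinates u = x + y, v = x − y the rectangle is axis-aligned; the map (x,y)→(u,v) scales areas by 2.
u-values: 5, 5, -7, -5, 12, 0; range = 12 − (-7) = 19.
v-values: 5, 7, 5, -7, 4, -14; range = 7 − (-14) = 21.
Area = (19 × 21) / 2 = 199.5.

199.5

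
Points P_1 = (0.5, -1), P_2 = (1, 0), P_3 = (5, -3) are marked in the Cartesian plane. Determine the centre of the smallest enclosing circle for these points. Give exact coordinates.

(129/44, -35/22)

Side lengths²: P_1P_2² = 1.25, P_1P_3² = 24.25, P_2P_3² = 25.
Since P_2P_3² = 25 < 24.25 + 1.25 = 25.5, the triangle is acute, so the smallest enclosing circle is the circumcircle.
Circumcentre = (129/44, -35/22), r² = 12125/1936.
Centre = (129/44, -35/22).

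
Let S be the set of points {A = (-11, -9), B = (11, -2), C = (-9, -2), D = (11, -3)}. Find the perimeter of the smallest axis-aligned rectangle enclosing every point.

58

Width = max x − min x = 11 − (-11) = 22.
Height = max y − min y = -2 − (-9) = 7.
Perimeter = 2(22 + 7) = 58.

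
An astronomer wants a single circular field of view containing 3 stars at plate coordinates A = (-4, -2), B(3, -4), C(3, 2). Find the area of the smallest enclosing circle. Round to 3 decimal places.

55.218

Side lengths²: AB² = 53, AC² = 65, BC² = 36.
Since AC² = 65 < 53 + 36 = 89, the triangle is acute, so the smallest enclosing circle is the circumcircle.
Circumcentre = (1/14, -1), r² = 3445/196.
Area = π·r² = π·3445/196 ≈ 55.218.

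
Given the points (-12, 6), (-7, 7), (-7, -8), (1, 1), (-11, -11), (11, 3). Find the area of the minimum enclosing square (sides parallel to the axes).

The bounding box has width 23 and height 18.
An axis-aligned square enclosing the set must have side ≥ max(width, height).
So the minimum side is max(23, 18) = 23.
Area = 23² = 529.

529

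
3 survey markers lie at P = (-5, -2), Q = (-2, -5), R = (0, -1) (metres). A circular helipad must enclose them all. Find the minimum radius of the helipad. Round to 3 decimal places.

2.687

Side lengths²: PQ² = 18, PR² = 26, QR² = 20.
Since PR² = 26 < 20 + 18 = 38, the triangle is acute, so the smallest enclosing circle is the circumcircle.
Circumcentre = (-7/3, -7/3), r² = 65/9.
r = √(65/9) ≈ 2.687.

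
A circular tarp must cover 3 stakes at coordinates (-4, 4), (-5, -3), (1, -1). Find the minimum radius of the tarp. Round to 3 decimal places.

3.953

Call the three points A, B, C in the order given.
Side lengths²: AB² = 50, AC² = 50, BC² = 40.
Since AC² = 50 < 50 + 40 = 90, the triangle is acute, so the smallest enclosing circle is the circumcircle.
Circumcentre = (-2.75, 0.25), r² = 15.625.
r = √(15.625) ≈ 3.953.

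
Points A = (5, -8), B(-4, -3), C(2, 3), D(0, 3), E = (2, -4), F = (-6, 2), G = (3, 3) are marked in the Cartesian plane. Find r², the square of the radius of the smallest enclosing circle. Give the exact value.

A smallest enclosing disk is always determined by at most three of the input points on its boundary.
The farthest pair is A–F with squared distance 221. The circle on this segment as diameter has centre (-0.5, -3) and r² = 221/4 = 55.25.
Check B: distance² to centre = 12.25 ≤ 55.25, so it lies inside.
All remaining points lie in this disk, and no smaller disk contains both endpoints, so this is the minimum enclosing circle.

55.25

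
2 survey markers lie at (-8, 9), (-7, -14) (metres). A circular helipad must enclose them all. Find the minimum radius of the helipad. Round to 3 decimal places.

The smallest circle enclosing two points has them as diameter endpoints.
Centre = midpoint = (-7.5, -2.5); r² = |(-8, 9)−(-7, -14)|²/4 = 530/4 = 132.5.
r = √(132.5) ≈ 11.511.

11.511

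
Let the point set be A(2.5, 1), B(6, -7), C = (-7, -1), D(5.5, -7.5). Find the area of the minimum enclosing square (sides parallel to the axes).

169

The bounding box has width 13 and height 8.5.
An axis-aligned square enclosing the set must have side ≥ max(width, height).
So the minimum side is max(13, 8.5) = 13.
Area = 13² = 169.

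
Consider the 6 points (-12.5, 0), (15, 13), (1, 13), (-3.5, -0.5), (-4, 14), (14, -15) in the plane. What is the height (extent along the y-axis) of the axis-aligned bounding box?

29

max y = 14, min y = -15, so height = 29.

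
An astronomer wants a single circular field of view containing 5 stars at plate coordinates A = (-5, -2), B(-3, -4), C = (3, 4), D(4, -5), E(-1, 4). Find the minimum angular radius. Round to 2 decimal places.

A smallest enclosing disk is always determined by at most three of the input points on its boundary.
The minimum enclosing circle is determined by three boundary points: A, C, D.
Their circumcentre is (5/13, -11/13) with r² = 5125/169.
The farthest remaining point E is at distance² 4293/169 ≤ 5125/169.
r = √(5125/169) ≈ 5.51.

5.51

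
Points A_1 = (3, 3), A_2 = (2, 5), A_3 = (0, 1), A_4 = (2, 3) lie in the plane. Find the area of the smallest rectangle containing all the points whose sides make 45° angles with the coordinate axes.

In coordinates u = x + y, v = x − y the rectangle is axis-aligned; the map (x,y)→(u,v) scales areas by 2.
u-values: 6, 7, 1, 5; range = 7 − 1 = 6.
v-values: 0, -3, -1, -1; range = 0 − (-3) = 3.
Area = (6 × 3) / 2 = 9.

9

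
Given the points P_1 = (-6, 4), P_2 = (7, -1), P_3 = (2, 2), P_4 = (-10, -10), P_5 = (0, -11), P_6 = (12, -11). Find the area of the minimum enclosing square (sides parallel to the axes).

484

The bounding box has width 22 and height 15.
An axis-aligned square enclosing the set must have side ≥ max(width, height).
So the minimum side is max(22, 15) = 22.
Area = 22² = 484.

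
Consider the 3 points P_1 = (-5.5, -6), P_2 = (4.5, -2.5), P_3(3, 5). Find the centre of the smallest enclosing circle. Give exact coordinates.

(-1.25, -0.5)

Side lengths²: P_1P_2² = 112.25, P_1P_3² = 193.25, P_2P_3² = 58.5.
Since P_1P_3² = 193.25 ≥ 112.25 + 58.5 = 170.75, the angle opposite P_1P_3 is not acute, so the smallest enclosing circle has P_1P_3 as diameter.
Centre = midpoint of P_1P_3 = (-1.25, -0.5), r² = 193.25/4 = 48.3125.
Centre = (-1.25, -0.5).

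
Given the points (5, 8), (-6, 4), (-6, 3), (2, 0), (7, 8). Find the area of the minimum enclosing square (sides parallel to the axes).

169

The bounding box has width 13 and height 8.
An axis-aligned square enclosing the set must have side ≥ max(width, height).
So the minimum side is max(13, 8) = 13.
Area = 13² = 169.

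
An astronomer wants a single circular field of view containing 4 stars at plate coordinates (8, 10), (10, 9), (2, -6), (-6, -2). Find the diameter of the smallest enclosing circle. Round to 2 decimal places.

The minimum enclosing circle of a finite set is fixed by two of the points (as a diameter) or three (as a circumcircle).
The farthest pair is (10, 9)–(-6, -2) with squared distance 377. The circle on this segment as diameter has centre (2, 3.5) and r² = 377/4 = 94.25.
Check (8, 10): distance² to centre = 78.25 ≤ 94.25, so it lies inside.
All remaining points lie in this disk, and no smaller disk contains both endpoints, so this is the minimum enclosing circle.
Diameter = 2r = 2√(94.25) ≈ 19.42.

19.42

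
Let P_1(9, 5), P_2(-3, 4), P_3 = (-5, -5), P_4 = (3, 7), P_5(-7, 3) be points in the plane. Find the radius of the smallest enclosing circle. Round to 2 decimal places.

8.67

A smallest enclosing disk is always determined by at most three of the input points on its boundary.
The minimum enclosing circle is determined by three boundary points: P_1, P_3, P_5.
Their circumcentre is (46/33, 28/33) with r² = 81770/1089.
The farthest remaining point P_4 is at distance² 44018/1089 ≤ 81770/1089.
r = √(81770/1089) ≈ 8.67.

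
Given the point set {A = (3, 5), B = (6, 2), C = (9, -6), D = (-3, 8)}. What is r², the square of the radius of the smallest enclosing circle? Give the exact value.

85

By Welzl's lemma the MEC is supported by two points (diametrically opposite) or three points (on a circumcircle).
The farthest pair is C–D with squared distance 340. The circle on this segment as diameter has centre (3, 1) and r² = 340/4 = 85.
Check A: distance² to centre = 16 ≤ 85, so it lies inside.
All remaining points lie in this disk, and no smaller disk contains both endpoints, so this is the minimum enclosing circle.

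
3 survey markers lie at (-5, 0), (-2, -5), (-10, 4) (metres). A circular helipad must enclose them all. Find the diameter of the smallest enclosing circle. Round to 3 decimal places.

Call the three points A, B, C in the order given.
Side lengths²: AB² = 34, AC² = 41, BC² = 145.
Since BC² = 145 ≥ 41 + 34 = 75, the angle opposite BC is not acute, so the smallest enclosing circle has BC as diameter.
Centre = midpoint of BC = (-6, -0.5), r² = 145/4 = 36.25.
Diameter = 2r = 2√(36.25) ≈ 12.042.

12.042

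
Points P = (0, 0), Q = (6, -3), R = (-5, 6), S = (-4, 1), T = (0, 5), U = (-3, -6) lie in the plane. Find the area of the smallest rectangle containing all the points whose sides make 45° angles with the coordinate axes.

140

In coordinates u = x + y, v = x − y the rectangle is axis-aligned; the map (x,y)→(u,v) scales areas by 2.
u-values: 0, 3, 1, -3, 5, -9; range = 5 − (-9) = 14.
v-values: 0, 9, -11, -5, -5, 3; range = 9 − (-11) = 20.
Area = (14 × 20) / 2 = 140.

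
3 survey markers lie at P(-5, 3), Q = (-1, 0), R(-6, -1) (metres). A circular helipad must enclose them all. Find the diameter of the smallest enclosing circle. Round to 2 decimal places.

Side lengths²: PQ² = 25, PR² = 17, QR² = 26.
Since QR² = 26 < 25 + 17 = 42, the triangle is acute, so the smallest enclosing circle is the circumcircle.
Circumcentre = (-141/38, 21/38), r² = 5525/722.
Diameter = 2r = 2√(5525/722) ≈ 5.53.

5.53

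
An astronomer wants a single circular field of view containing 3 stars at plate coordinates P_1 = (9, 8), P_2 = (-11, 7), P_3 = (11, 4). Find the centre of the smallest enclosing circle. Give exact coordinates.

Side lengths²: P_1P_2² = 401, P_1P_3² = 20, P_2P_3² = 493.
Since P_2P_3² = 493 ≥ 401 + 20 = 421, the angle opposite P_2P_3 is not acute, so the smallest enclosing circle has P_2P_3 as diameter.
Centre = midpoint of P_2P_3 = (0, 5.5), r² = 493/4 = 123.25.
Centre = (0, 5.5).

(0, 5.5)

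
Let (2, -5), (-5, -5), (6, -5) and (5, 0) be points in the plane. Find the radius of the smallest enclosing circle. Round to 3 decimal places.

The minimum enclosing circle of a finite set is fixed by two of the points (as a diameter) or three (as a circumcircle).
The minimum enclosing circle is determined by three boundary points: (-5, -5), (6, -5), (5, 0).
Their circumcentre is (0.5, -3.5) with r² = 32.5.
The farthest remaining point (2, -5) is at distance² 4.5 ≤ 32.5.
r = √(32.5) ≈ 5.701.

5.701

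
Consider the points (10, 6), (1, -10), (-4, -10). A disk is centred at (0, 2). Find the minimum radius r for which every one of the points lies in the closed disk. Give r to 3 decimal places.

12.649

The required radius is the distance from (0, 2) to the farthest point.
Squared distances: 116, 145, 160.
Maximum is 160, attained at (-4, -10).
r = √160 ≈ 12.649.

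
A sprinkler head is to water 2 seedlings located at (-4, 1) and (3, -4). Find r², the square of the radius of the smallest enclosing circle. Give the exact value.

The smallest circle enclosing two points has them as diameter endpoints.
Centre = midpoint = (-0.5, -1.5); r² = |(-4, 1)−(3, -4)|²/4 = 74/4 = 18.5.

18.5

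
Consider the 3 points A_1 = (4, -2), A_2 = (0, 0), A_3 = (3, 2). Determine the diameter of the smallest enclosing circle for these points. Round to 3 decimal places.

4.749

Side lengths²: A_1A_2² = 20, A_1A_3² = 17, A_2A_3² = 13.
Since A_1A_2² = 20 < 17 + 13 = 30, the triangle is acute, so the smallest enclosing circle is the circumcircle.
Circumcentre = (33/14, -2/7), r² = 1105/196.
Diameter = 2r = 2√(1105/196) ≈ 4.749.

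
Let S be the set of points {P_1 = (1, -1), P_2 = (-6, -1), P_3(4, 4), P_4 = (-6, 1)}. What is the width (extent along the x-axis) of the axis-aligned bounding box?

10

max x = 4, min x = -6, so width = 10.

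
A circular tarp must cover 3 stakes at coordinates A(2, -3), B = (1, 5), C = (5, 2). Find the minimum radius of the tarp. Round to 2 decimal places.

Side lengths²: AB² = 65, AC² = 34, BC² = 25.
Since AB² = 65 ≥ 34 + 25 = 59, the angle opposite AB is not acute, so the smallest enclosing circle has AB as diameter.
Centre = midpoint of AB = (1.5, 1), r² = 65/4 = 16.25.
r = √(16.25) ≈ 4.03.

4.03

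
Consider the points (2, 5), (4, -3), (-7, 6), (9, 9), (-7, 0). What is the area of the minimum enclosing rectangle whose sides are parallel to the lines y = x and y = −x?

250

In coordinates u = x + y, v = x − y the rectangle is axis-aligned; the map (x,y)→(u,v) scales areas by 2.
u-values: 7, 1, -1, 18, -7; range = 18 − (-7) = 25.
v-values: -3, 7, -13, 0, -7; range = 7 − (-13) = 20.
Area = (25 × 20) / 2 = 250.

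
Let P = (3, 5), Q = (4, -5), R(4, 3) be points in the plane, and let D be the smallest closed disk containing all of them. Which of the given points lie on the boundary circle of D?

P, Q

Side lengths²: PQ² = 101, PR² = 5, QR² = 64.
Since PQ² = 101 ≥ 64 + 5 = 69, the angle opposite PQ is not acute, so the smallest enclosing circle has PQ as diameter.
Centre = midpoint of PQ = (3.5, 0), r² = 101/4 = 25.25.
The points at distance exactly r from the centre are P, Q — 2 points.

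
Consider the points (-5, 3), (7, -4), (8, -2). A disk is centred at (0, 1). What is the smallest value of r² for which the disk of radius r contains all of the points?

74

The required radius is the distance from (0, 1) to the farthest point.
Squared distances: 29, 74, 73.
Maximum is 74, attained at (7, -4).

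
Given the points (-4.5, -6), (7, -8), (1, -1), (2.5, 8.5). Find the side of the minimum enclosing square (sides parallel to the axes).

The bounding box has width 11.5 and height 16.5.
An axis-aligned square enclosing the set must have side ≥ max(width, height).
So the minimum side is max(11.5, 16.5) = 16.5.

16.5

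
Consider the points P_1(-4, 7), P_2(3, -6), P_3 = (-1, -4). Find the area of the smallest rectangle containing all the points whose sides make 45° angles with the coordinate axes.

80

In coordinates u = x + y, v = x − y the rectangle is axis-aligned; the map (x,y)→(u,v) scales areas by 2.
u-values: 3, -3, -5; range = 3 − (-5) = 8.
v-values: -11, 9, 3; range = 9 − (-11) = 20.
Area = (8 × 20) / 2 = 80.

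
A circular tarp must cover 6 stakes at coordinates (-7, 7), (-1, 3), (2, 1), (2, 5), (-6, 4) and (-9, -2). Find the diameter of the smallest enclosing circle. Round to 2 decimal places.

A smallest enclosing disk is always determined by at most three of the input points on its boundary.
The farthest pair is (2, 5)–(-9, -2) with squared distance 170. The circle on this segment as diameter has centre (-3.5, 1.5) and r² = 170/4 = 42.5.
Check (-7, 7): distance² to centre = 42.5 ≤ 42.5, so it lies inside.
All remaining points lie in this disk, and no smaller disk contains both endpoints, so this is the minimum enclosing circle.
Diameter = 2r = 2√(42.5) ≈ 13.04.

13.04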